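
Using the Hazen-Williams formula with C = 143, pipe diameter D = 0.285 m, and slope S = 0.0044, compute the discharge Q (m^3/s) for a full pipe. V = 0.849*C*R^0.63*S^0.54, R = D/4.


For a full circular pipe, R = D/4 = 0.285/4 = 0.0712 m.
V = 0.849 * 143 * 0.0712^0.63 * 0.0044^0.54
  = 0.849 * 143 * 0.189345 * 0.053391
  = 1.2273 m/s.
Pipe area A = pi*D^2/4 = pi*0.285^2/4 = 0.0638 m^2.
Q = A * V = 0.0638 * 1.2273 = 0.0783 m^3/s.

0.0783


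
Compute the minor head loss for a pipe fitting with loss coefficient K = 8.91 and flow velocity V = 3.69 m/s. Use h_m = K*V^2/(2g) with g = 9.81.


Minor loss formula: h_m = K * V^2/(2g).
V^2 = 3.69^2 = 13.6161.
V^2/(2g) = 13.6161 / 19.62 = 0.694 m.
h_m = 8.91 * 0.694 = 6.1835 m.

6.1835


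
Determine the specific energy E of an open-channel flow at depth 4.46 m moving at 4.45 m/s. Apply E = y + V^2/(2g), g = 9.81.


Specific energy E = y + V^2/(2g).
Velocity head = V^2/(2g) = 4.45^2 / (2*9.81) = 19.8025 / 19.62 = 1.0093 m.
E = 4.46 + 1.0093 = 5.4693 m.

5.4693


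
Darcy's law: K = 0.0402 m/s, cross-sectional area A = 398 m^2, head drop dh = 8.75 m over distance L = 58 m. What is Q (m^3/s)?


Darcy's law: Q = K * A * i, where i = dh/L.
Hydraulic gradient i = 8.75 / 58 = 0.150862.
Q = 0.0402 * 398 * 0.150862
  = 2.4137 m^3/s.

2.4137


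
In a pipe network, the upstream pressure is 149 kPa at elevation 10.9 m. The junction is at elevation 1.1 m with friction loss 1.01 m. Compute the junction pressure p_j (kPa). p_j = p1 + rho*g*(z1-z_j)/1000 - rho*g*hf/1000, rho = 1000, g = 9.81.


Junction pressure: p_j = p1 + rho*g*(z1 - z_j)/1000 - rho*g*hf/1000.
Elevation term = 1000*9.81*(10.9 - 1.1)/1000 = 96.138 kPa.
Friction term = 1000*9.81*1.01/1000 = 9.908 kPa.
p_j = 149 + 96.138 - 9.908 = 235.23 kPa.

235.23


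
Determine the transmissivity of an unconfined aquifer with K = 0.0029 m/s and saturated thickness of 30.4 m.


Transmissivity is defined as T = K * h.
T = 0.0029 * 30.4
  = 0.0882 m^2/s.

0.0882


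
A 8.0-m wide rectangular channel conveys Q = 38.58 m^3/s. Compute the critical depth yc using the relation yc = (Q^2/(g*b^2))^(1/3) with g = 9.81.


Using yc = (Q^2 / (g * b^2))^(1/3):
Q^2 = 38.58^2 = 1488.42.
g * b^2 = 9.81 * 8.0^2 = 9.81 * 64.0 = 627.84.
Q^2 / (g*b^2) = 1488.42 / 627.84 = 2.3707.
yc = 2.3707^(1/3) = 1.3334 m.

1.3334


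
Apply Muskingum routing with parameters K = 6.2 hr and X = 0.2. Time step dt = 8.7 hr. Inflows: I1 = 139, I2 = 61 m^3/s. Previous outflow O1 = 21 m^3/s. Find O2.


Muskingum coefficients:
denom = 2*K*(1-X) + dt = 2*6.2*(1-0.2) + 8.7 = 18.62.
C0 = (dt - 2*K*X)/denom = (8.7 - 2*6.2*0.2)/18.62 = 0.334.
C1 = (dt + 2*K*X)/denom = (8.7 + 2*6.2*0.2)/18.62 = 0.6004.
C2 = (2*K*(1-X) - dt)/denom = 0.0655.
O2 = C0*I2 + C1*I1 + C2*O1
   = 0.334*61 + 0.6004*139 + 0.0655*21
   = 105.21 m^3/s.

105.21


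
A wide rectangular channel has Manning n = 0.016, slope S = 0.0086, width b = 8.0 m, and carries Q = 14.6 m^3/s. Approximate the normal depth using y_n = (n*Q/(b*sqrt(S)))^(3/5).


We use the wide-channel approximation y_n = (n*Q/(b*sqrt(S)))^(3/5).
sqrt(S) = sqrt(0.0086) = 0.092736.
Numerator: n*Q = 0.016 * 14.6 = 0.2336.
Denominator: b*sqrt(S) = 8.0 * 0.092736 = 0.741888.
arg = 0.3149.
y_n = 0.3149^(3/5) = 0.4999 m.

0.4999


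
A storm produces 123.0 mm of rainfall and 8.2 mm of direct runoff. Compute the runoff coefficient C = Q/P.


The runoff coefficient C = runoff depth / rainfall depth.
C = 8.2 / 123.0
  = 0.0667.

0.0667


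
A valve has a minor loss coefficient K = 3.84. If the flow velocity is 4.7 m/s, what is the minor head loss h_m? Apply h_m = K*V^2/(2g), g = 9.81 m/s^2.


Minor loss formula: h_m = K * V^2/(2g).
V^2 = 4.7^2 = 22.09.
V^2/(2g) = 22.09 / 19.62 = 1.1259 m.
h_m = 3.84 * 1.1259 = 4.3234 m.

4.3234


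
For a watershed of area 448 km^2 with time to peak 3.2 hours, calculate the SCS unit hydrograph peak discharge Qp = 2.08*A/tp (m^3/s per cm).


SCS formula: Qp = 2.08 * A / tp.
Qp = 2.08 * 448 / 3.2
   = 931.84 / 3.2
   = 291.2 m^3/s per cm.

291.2


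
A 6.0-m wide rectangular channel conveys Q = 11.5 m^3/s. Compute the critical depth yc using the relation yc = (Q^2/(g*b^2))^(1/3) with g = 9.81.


Using yc = (Q^2 / (g * b^2))^(1/3):
Q^2 = 11.5^2 = 132.25.
g * b^2 = 9.81 * 6.0^2 = 9.81 * 36.0 = 353.16.
Q^2 / (g*b^2) = 132.25 / 353.16 = 0.3745.
yc = 0.3745^(1/3) = 0.7208 m.

0.7208


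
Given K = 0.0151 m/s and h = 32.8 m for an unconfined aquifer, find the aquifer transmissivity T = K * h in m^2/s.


Transmissivity is defined as T = K * h.
T = 0.0151 * 32.8
  = 0.4953 m^2/s.

0.4953


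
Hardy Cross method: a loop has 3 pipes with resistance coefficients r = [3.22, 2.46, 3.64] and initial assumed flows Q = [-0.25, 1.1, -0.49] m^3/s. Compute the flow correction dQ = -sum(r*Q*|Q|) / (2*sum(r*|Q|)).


Numerator terms (r*Q*|Q|): 3.22*-0.25*|-0.25| = -0.2013; 2.46*1.1*|1.1| = 2.9766; 3.64*-0.49*|-0.49| = -0.874.
Sum of numerator = 1.9014.
Denominator terms (r*|Q|): 3.22*|-0.25| = 0.805; 2.46*|1.1| = 2.706; 3.64*|-0.49| = 1.7836.
2 * sum of denominator = 2 * 5.2946 = 10.5892.
dQ = -1.9014 / 10.5892 = -0.1796 m^3/s.

-0.1796


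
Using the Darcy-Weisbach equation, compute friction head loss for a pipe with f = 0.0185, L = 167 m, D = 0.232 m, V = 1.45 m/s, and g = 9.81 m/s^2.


Darcy-Weisbach equation: h_f = f * (L/D) * V^2/(2g).
f * L/D = 0.0185 * 167/0.232 = 13.3168.
V^2/(2g) = 1.45^2 / (2*9.81) = 2.1025 / 19.62 = 0.1072 m.
h_f = 13.3168 * 0.1072 = 1.427 m.

1.427


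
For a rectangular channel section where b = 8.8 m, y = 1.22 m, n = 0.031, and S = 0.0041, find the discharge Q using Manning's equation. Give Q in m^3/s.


For a rectangular channel, the cross-sectional area A = b * y = 8.8 * 1.22 = 10.74 m^2.
The wetted perimeter P = b + 2y = 8.8 + 2*1.22 = 11.24 m.
Hydraulic radius R = A/P = 10.74/11.24 = 0.9552 m.
Velocity V = (1/n)*R^(2/3)*S^(1/2) = (1/0.031)*0.9552^(2/3)*0.0041^(1/2) = 2.0033 m/s.
Discharge Q = A * V = 10.74 * 2.0033 = 21.508 m^3/s.

21.508


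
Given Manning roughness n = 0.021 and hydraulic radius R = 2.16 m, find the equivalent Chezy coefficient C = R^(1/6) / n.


The Chezy coefficient relates to Manning's n through C = R^(1/6) / n.
R^(1/6) = 2.16^(1/6) = 1.136952.
C = 1.136952 / 0.021 = 54.14 m^(1/2)/s.

54.14


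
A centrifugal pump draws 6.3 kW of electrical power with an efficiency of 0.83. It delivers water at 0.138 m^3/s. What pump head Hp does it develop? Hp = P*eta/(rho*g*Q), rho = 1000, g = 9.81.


Pump head formula: Hp = P * eta / (rho * g * Q).
Numerator: P * eta = 6.3 * 1000 * 0.83 = 5229.0 W.
Denominator: rho * g * Q = 1000 * 9.81 * 0.138 = 1353.78.
Hp = 5229.0 / 1353.78 = 3.86 m.

3.86


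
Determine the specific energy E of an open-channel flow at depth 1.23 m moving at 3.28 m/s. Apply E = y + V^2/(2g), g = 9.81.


Specific energy E = y + V^2/(2g).
Velocity head = V^2/(2g) = 3.28^2 / (2*9.81) = 10.7584 / 19.62 = 0.5483 m.
E = 1.23 + 0.5483 = 1.7783 m.

1.7783


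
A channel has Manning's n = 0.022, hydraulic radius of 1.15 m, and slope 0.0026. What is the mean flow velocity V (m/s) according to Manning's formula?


Manning's equation gives V = (1/n) * R^(2/3) * S^(1/2).
First, compute R^(2/3) = 1.15^(2/3) = 1.0977.
Next, S^(1/2) = 0.0026^(1/2) = 0.05099.
Then 1/n = 1/0.022 = 45.45.
V = 45.45 * 1.0977 * 0.05099 = 2.5441 m/s.

2.5441


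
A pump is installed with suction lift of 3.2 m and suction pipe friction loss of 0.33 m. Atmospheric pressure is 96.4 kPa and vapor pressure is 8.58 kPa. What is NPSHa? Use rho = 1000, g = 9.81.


NPSHa = p_atm/(rho*g) - z_s - hf_s - p_vap/(rho*g).
p_atm/(rho*g) = 96.4*1000 / (1000*9.81) = 9.827 m.
p_vap/(rho*g) = 8.58*1000 / (1000*9.81) = 0.875 m.
NPSHa = 9.827 - 3.2 - 0.33 - 0.875
      = 5.42 m.

5.42


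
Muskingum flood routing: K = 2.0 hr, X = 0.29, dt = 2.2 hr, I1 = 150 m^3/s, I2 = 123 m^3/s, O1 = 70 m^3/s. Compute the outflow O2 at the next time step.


Muskingum coefficients:
denom = 2*K*(1-X) + dt = 2*2.0*(1-0.29) + 2.2 = 5.04.
C0 = (dt - 2*K*X)/denom = (2.2 - 2*2.0*0.29)/5.04 = 0.2063.
C1 = (dt + 2*K*X)/denom = (2.2 + 2*2.0*0.29)/5.04 = 0.6667.
C2 = (2*K*(1-X) - dt)/denom = 0.127.
O2 = C0*I2 + C1*I1 + C2*O1
   = 0.2063*123 + 0.6667*150 + 0.127*70
   = 134.27 m^3/s.

134.27


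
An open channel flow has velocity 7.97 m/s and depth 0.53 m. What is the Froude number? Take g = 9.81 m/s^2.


The Froude number is defined as Fr = V / sqrt(g*y).
g*y = 9.81 * 0.53 = 5.1993.
sqrt(g*y) = sqrt(5.1993) = 2.2802.
Fr = 7.97 / 2.2802 = 3.4953.

3.4953


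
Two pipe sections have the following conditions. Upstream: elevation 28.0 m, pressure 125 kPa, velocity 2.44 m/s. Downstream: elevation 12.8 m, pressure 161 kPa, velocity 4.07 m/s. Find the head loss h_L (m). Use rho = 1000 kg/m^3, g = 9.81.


Total head at each section: H = z + p/(rho*g) + V^2/(2g).
H1 = 28.0 + 125*1000/(1000*9.81) + 2.44^2/(2*9.81)
   = 28.0 + 12.742 + 0.3034
   = 41.046 m.
H2 = 12.8 + 161*1000/(1000*9.81) + 4.07^2/(2*9.81)
   = 12.8 + 16.412 + 0.8443
   = 30.056 m.
h_L = H1 - H2 = 41.046 - 30.056 = 10.989 m.

10.989


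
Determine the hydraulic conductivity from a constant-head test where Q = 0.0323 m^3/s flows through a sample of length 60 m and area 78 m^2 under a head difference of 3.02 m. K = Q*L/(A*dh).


From K = Q*L / (A*dh):
Numerator: Q*L = 0.0323 * 60 = 1.938.
Denominator: A*dh = 78 * 3.02 = 235.56.
K = 1.938 / 235.56 = 0.008227 m/s.

0.008227


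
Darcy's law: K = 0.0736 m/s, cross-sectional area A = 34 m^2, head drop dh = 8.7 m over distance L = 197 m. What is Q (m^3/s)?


Darcy's law: Q = K * A * i, where i = dh/L.
Hydraulic gradient i = 8.7 / 197 = 0.044162.
Q = 0.0736 * 34 * 0.044162
  = 0.1105 m^3/s.

0.1105


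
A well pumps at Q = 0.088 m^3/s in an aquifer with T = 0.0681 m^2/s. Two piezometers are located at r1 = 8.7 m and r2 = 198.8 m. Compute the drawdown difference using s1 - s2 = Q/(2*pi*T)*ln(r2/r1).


Thiem equation: s1 - s2 = Q/(2*pi*T) * ln(r2/r1).
ln(r2/r1) = ln(198.8/8.7) = 3.129.
Q/(2*pi*T) = 0.088 / (2*pi*0.0681) = 0.088 / 0.4279 = 0.2057.
s1 - s2 = 0.2057 * 3.129 = 0.6435 m.

0.6435


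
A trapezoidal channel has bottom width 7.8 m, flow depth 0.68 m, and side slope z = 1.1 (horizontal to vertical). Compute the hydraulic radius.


For a trapezoidal section with side slope z:
A = (b + z*y)*y = (7.8 + 1.1*0.68)*0.68 = 5.813 m^2.
P = b + 2*y*sqrt(1 + z^2) = 7.8 + 2*0.68*sqrt(1 + 1.1^2) = 9.822 m.
R = A/P = 5.813 / 9.822 = 0.5918 m.

0.5918


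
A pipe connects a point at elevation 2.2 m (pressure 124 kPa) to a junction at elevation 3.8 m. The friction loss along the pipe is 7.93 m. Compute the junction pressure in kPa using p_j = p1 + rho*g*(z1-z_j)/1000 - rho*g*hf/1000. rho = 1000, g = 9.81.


Junction pressure: p_j = p1 + rho*g*(z1 - z_j)/1000 - rho*g*hf/1000.
Elevation term = 1000*9.81*(2.2 - 3.8)/1000 = -15.696 kPa.
Friction term = 1000*9.81*7.93/1000 = 77.793 kPa.
p_j = 124 + -15.696 - 77.793 = 30.51 kPa.

30.51


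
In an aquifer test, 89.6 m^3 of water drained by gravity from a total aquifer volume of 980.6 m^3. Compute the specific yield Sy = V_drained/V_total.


Specific yield Sy = Volume drained / Total volume.
Sy = 89.6 / 980.6
   = 0.0914.

0.0914


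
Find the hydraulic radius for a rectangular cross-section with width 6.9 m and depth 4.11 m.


For a rectangular section:
Flow area A = b * y = 6.9 * 4.11 = 28.36 m^2.
Wetted perimeter P = b + 2y = 6.9 + 2*4.11 = 15.12 m.
Hydraulic radius R = A/P = 28.36 / 15.12 = 1.8756 m.

1.8756


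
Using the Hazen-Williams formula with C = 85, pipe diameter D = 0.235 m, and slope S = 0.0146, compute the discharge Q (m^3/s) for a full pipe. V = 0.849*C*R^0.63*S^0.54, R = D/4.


For a full circular pipe, R = D/4 = 0.235/4 = 0.0587 m.
V = 0.849 * 85 * 0.0587^0.63 * 0.0146^0.54
  = 0.849 * 85 * 0.167678 * 0.102035
  = 1.2347 m/s.
Pipe area A = pi*D^2/4 = pi*0.235^2/4 = 0.0434 m^2.
Q = A * V = 0.0434 * 1.2347 = 0.0536 m^3/s.

0.0536


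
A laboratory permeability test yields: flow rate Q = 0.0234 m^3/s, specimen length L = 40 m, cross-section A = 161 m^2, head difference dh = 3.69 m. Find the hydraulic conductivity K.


From K = Q*L / (A*dh):
Numerator: Q*L = 0.0234 * 40 = 0.936.
Denominator: A*dh = 161 * 3.69 = 594.09.
K = 0.936 / 594.09 = 0.001576 m/s.

0.001576


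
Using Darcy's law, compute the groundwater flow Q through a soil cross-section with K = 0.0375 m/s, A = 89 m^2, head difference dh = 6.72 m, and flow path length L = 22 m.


Darcy's law: Q = K * A * i, where i = dh/L.
Hydraulic gradient i = 6.72 / 22 = 0.305455.
Q = 0.0375 * 89 * 0.305455
  = 1.0195 m^3/s.

1.0195


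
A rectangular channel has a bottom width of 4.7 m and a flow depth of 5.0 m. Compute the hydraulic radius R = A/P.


For a rectangular section:
Flow area A = b * y = 4.7 * 5.0 = 23.5 m^2.
Wetted perimeter P = b + 2y = 4.7 + 2*5.0 = 14.7 m.
Hydraulic radius R = A/P = 23.5 / 14.7 = 1.5986 m.

1.5986


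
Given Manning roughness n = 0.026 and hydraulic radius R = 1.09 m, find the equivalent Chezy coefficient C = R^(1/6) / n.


The Chezy coefficient relates to Manning's n through C = R^(1/6) / n.
R^(1/6) = 1.09^(1/6) = 1.014467.
C = 1.014467 / 0.026 = 39.02 m^(1/2)/s.

39.02


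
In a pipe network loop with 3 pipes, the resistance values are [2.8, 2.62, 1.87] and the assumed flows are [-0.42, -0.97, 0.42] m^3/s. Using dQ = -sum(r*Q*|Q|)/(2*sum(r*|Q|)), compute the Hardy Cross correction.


Numerator terms (r*Q*|Q|): 2.8*-0.42*|-0.42| = -0.4939; 2.62*-0.97*|-0.97| = -2.4652; 1.87*0.42*|0.42| = 0.3299.
Sum of numerator = -2.6292.
Denominator terms (r*|Q|): 2.8*|-0.42| = 1.176; 2.62*|-0.97| = 2.5414; 1.87*|0.42| = 0.7854.
2 * sum of denominator = 2 * 4.5028 = 9.0056.
dQ = --2.6292 / 9.0056 = 0.292 m^3/s.

0.292


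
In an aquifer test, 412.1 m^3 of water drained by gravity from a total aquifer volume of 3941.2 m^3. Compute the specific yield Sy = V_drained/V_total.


Specific yield Sy = Volume drained / Total volume.
Sy = 412.1 / 3941.2
   = 0.1046.

0.1046


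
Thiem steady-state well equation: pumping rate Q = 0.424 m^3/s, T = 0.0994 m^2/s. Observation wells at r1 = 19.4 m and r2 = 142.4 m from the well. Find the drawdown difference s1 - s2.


Thiem equation: s1 - s2 = Q/(2*pi*T) * ln(r2/r1).
ln(r2/r1) = ln(142.4/19.4) = 1.9934.
Q/(2*pi*T) = 0.424 / (2*pi*0.0994) = 0.424 / 0.6245 = 0.6789.
s1 - s2 = 0.6789 * 1.9934 = 1.3533 m.

1.3533


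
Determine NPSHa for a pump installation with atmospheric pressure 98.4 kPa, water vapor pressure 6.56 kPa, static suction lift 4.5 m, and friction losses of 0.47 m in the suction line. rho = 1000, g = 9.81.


NPSHa = p_atm/(rho*g) - z_s - hf_s - p_vap/(rho*g).
p_atm/(rho*g) = 98.4*1000 / (1000*9.81) = 10.031 m.
p_vap/(rho*g) = 6.56*1000 / (1000*9.81) = 0.669 m.
NPSHa = 10.031 - 4.5 - 0.47 - 0.669
      = 4.39 m.

4.39


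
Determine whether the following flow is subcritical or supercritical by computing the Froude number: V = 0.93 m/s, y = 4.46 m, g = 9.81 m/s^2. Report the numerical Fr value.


The Froude number is defined as Fr = V / sqrt(g*y).
g*y = 9.81 * 4.46 = 43.7526.
sqrt(g*y) = sqrt(43.7526) = 6.6146.
Fr = 0.93 / 6.6146 = 0.1406.
Since Fr < 1, the flow is subcritical.

0.1406


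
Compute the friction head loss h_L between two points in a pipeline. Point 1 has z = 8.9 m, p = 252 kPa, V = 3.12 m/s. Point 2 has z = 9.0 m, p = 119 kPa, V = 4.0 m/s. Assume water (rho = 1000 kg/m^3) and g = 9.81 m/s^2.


Total head at each section: H = z + p/(rho*g) + V^2/(2g).
H1 = 8.9 + 252*1000/(1000*9.81) + 3.12^2/(2*9.81)
   = 8.9 + 25.688 + 0.4961
   = 35.084 m.
H2 = 9.0 + 119*1000/(1000*9.81) + 4.0^2/(2*9.81)
   = 9.0 + 12.13 + 0.8155
   = 21.946 m.
h_L = H1 - H2 = 35.084 - 21.946 = 13.138 m.

13.138


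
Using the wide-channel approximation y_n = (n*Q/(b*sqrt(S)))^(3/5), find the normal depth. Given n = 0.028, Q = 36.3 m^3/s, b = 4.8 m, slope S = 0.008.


We use the wide-channel approximation y_n = (n*Q/(b*sqrt(S)))^(3/5).
sqrt(S) = sqrt(0.008) = 0.089443.
Numerator: n*Q = 0.028 * 36.3 = 1.0164.
Denominator: b*sqrt(S) = 4.8 * 0.089443 = 0.429326.
arg = 2.3674.
y_n = 2.3674^(3/5) = 1.6771 m.

1.6771


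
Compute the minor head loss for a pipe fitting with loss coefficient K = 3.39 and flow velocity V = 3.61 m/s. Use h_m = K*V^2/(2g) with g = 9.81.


Minor loss formula: h_m = K * V^2/(2g).
V^2 = 3.61^2 = 13.0321.
V^2/(2g) = 13.0321 / 19.62 = 0.6642 m.
h_m = 3.39 * 0.6642 = 2.2517 m.

2.2517


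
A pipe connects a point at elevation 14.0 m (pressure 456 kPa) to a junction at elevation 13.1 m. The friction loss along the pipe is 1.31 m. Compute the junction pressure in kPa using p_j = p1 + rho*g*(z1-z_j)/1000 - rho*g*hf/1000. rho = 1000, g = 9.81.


Junction pressure: p_j = p1 + rho*g*(z1 - z_j)/1000 - rho*g*hf/1000.
Elevation term = 1000*9.81*(14.0 - 13.1)/1000 = 8.829 kPa.
Friction term = 1000*9.81*1.31/1000 = 12.851 kPa.
p_j = 456 + 8.829 - 12.851 = 451.98 kPa.

451.98


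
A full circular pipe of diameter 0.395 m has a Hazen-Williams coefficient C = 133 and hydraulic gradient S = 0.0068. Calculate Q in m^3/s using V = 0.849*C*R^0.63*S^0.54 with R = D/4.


For a full circular pipe, R = D/4 = 0.395/4 = 0.0988 m.
V = 0.849 * 133 * 0.0988^0.63 * 0.0068^0.54
  = 0.849 * 133 * 0.232573 * 0.067539
  = 1.7737 m/s.
Pipe area A = pi*D^2/4 = pi*0.395^2/4 = 0.1225 m^2.
Q = A * V = 0.1225 * 1.7737 = 0.2173 m^3/s.

0.2173


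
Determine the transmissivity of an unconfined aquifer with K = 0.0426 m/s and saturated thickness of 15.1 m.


Transmissivity is defined as T = K * h.
T = 0.0426 * 15.1
  = 0.6433 m^2/s.

0.6433


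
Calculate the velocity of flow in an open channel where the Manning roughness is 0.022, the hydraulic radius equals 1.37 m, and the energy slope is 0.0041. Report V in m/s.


Manning's equation gives V = (1/n) * R^(2/3) * S^(1/2).
First, compute R^(2/3) = 1.37^(2/3) = 1.2335.
Next, S^(1/2) = 0.0041^(1/2) = 0.064031.
Then 1/n = 1/0.022 = 45.45.
V = 45.45 * 1.2335 * 0.064031 = 3.5902 m/s.

3.5902


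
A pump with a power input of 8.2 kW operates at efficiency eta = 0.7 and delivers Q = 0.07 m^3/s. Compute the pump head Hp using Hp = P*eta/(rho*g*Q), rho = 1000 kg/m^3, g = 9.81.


Pump head formula: Hp = P * eta / (rho * g * Q).
Numerator: P * eta = 8.2 * 1000 * 0.7 = 5740.0 W.
Denominator: rho * g * Q = 1000 * 9.81 * 0.07 = 686.7.
Hp = 5740.0 / 686.7 = 8.36 m.

8.36


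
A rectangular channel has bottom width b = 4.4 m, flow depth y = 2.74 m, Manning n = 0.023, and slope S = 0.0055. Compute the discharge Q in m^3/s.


For a rectangular channel, the cross-sectional area A = b * y = 4.4 * 2.74 = 12.06 m^2.
The wetted perimeter P = b + 2y = 4.4 + 2*2.74 = 9.88 m.
Hydraulic radius R = A/P = 12.06/9.88 = 1.2202 m.
Velocity V = (1/n)*R^(2/3)*S^(1/2) = (1/0.023)*1.2202^(2/3)*0.0055^(1/2) = 3.682 m/s.
Discharge Q = A * V = 12.06 * 3.682 = 44.39 m^3/s.

44.39


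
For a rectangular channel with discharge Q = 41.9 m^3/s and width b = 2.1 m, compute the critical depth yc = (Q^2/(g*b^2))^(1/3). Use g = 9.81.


Using yc = (Q^2 / (g * b^2))^(1/3):
Q^2 = 41.9^2 = 1755.61.
g * b^2 = 9.81 * 2.1^2 = 9.81 * 4.41 = 43.26.
Q^2 / (g*b^2) = 1755.61 / 43.26 = 40.5828.
yc = 40.5828^(1/3) = 3.4364 m.

3.4364


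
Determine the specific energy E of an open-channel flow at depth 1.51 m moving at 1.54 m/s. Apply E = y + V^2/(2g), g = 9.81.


Specific energy E = y + V^2/(2g).
Velocity head = V^2/(2g) = 1.54^2 / (2*9.81) = 2.3716 / 19.62 = 0.1209 m.
E = 1.51 + 0.1209 = 1.6309 m.

1.6309


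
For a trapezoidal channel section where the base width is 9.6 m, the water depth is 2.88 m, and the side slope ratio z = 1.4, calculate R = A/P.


For a trapezoidal section with side slope z:
A = (b + z*y)*y = (9.6 + 1.4*2.88)*2.88 = 39.26 m^2.
P = b + 2*y*sqrt(1 + z^2) = 9.6 + 2*2.88*sqrt(1 + 1.4^2) = 19.51 m.
R = A/P = 39.26 / 19.51 = 2.0123 m.

2.0123


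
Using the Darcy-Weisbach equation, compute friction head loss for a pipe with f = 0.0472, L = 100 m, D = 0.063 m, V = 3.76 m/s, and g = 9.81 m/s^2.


Darcy-Weisbach equation: h_f = f * (L/D) * V^2/(2g).
f * L/D = 0.0472 * 100/0.063 = 74.9206.
V^2/(2g) = 3.76^2 / (2*9.81) = 14.1376 / 19.62 = 0.7206 m.
h_f = 74.9206 * 0.7206 = 53.986 m.

53.986


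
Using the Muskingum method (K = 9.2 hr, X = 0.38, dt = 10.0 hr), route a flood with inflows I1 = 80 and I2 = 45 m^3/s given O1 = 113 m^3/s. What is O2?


Muskingum coefficients:
denom = 2*K*(1-X) + dt = 2*9.2*(1-0.38) + 10.0 = 21.408.
C0 = (dt - 2*K*X)/denom = (10.0 - 2*9.2*0.38)/21.408 = 0.1405.
C1 = (dt + 2*K*X)/denom = (10.0 + 2*9.2*0.38)/21.408 = 0.7937.
C2 = (2*K*(1-X) - dt)/denom = 0.0658.
O2 = C0*I2 + C1*I1 + C2*O1
   = 0.1405*45 + 0.7937*80 + 0.0658*113
   = 77.25 m^3/s.

77.25


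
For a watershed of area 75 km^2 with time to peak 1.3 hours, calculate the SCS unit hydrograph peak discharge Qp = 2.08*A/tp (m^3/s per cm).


SCS formula: Qp = 2.08 * A / tp.
Qp = 2.08 * 75 / 1.3
   = 156.0 / 1.3
   = 120.0 m^3/s per cm.

120.0


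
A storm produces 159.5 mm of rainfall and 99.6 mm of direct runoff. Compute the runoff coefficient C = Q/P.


The runoff coefficient C = runoff depth / rainfall depth.
C = 99.6 / 159.5
  = 0.6245.

0.6245


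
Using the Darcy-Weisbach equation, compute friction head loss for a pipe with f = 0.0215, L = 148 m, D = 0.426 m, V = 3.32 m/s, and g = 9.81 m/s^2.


Darcy-Weisbach equation: h_f = f * (L/D) * V^2/(2g).
f * L/D = 0.0215 * 148/0.426 = 7.4695.
V^2/(2g) = 3.32^2 / (2*9.81) = 11.0224 / 19.62 = 0.5618 m.
h_f = 7.4695 * 0.5618 = 4.196 m.

4.196


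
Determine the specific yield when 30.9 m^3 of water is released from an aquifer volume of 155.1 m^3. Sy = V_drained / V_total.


Specific yield Sy = Volume drained / Total volume.
Sy = 30.9 / 155.1
   = 0.1992.

0.1992


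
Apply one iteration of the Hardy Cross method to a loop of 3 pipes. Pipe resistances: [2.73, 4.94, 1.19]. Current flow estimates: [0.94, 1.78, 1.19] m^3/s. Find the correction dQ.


Numerator terms (r*Q*|Q|): 2.73*0.94*|0.94| = 2.4122; 4.94*1.78*|1.78| = 15.6519; 1.19*1.19*|1.19| = 1.6852.
Sum of numerator = 19.7493.
Denominator terms (r*|Q|): 2.73*|0.94| = 2.5662; 4.94*|1.78| = 8.7932; 1.19*|1.19| = 1.4161.
2 * sum of denominator = 2 * 12.7755 = 25.551.
dQ = -19.7493 / 25.551 = -0.7729 m^3/s.

-0.7729


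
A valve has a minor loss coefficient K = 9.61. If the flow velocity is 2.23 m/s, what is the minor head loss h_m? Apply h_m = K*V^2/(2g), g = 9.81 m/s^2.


Minor loss formula: h_m = K * V^2/(2g).
V^2 = 2.23^2 = 4.9729.
V^2/(2g) = 4.9729 / 19.62 = 0.2535 m.
h_m = 9.61 * 0.2535 = 2.4358 m.

2.4358


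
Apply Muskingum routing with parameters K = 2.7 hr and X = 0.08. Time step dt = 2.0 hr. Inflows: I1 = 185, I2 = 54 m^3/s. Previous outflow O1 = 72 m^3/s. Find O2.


Muskingum coefficients:
denom = 2*K*(1-X) + dt = 2*2.7*(1-0.08) + 2.0 = 6.968.
C0 = (dt - 2*K*X)/denom = (2.0 - 2*2.7*0.08)/6.968 = 0.225.
C1 = (dt + 2*K*X)/denom = (2.0 + 2*2.7*0.08)/6.968 = 0.349.
C2 = (2*K*(1-X) - dt)/denom = 0.4259.
O2 = C0*I2 + C1*I1 + C2*O1
   = 0.225*54 + 0.349*185 + 0.4259*72
   = 107.39 m^3/s.

107.39


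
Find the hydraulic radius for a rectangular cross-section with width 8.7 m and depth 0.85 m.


For a rectangular section:
Flow area A = b * y = 8.7 * 0.85 = 7.39 m^2.
Wetted perimeter P = b + 2y = 8.7 + 2*0.85 = 10.4 m.
Hydraulic radius R = A/P = 7.39 / 10.4 = 0.7111 m.

0.7111


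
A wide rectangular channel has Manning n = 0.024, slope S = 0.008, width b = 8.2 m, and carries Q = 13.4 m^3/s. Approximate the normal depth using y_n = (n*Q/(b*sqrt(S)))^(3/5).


We use the wide-channel approximation y_n = (n*Q/(b*sqrt(S)))^(3/5).
sqrt(S) = sqrt(0.008) = 0.089443.
Numerator: n*Q = 0.024 * 13.4 = 0.3216.
Denominator: b*sqrt(S) = 8.2 * 0.089443 = 0.733433.
arg = 0.4385.
y_n = 0.4385^(3/5) = 0.6098 m.

0.6098


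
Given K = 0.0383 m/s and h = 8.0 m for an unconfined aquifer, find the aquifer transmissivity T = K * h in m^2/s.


Transmissivity is defined as T = K * h.
T = 0.0383 * 8.0
  = 0.3064 m^2/s.

0.3064


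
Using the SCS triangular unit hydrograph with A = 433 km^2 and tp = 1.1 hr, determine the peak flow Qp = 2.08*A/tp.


SCS formula: Qp = 2.08 * A / tp.
Qp = 2.08 * 433 / 1.1
   = 900.64 / 1.1
   = 818.76 m^3/s per cm.

818.76


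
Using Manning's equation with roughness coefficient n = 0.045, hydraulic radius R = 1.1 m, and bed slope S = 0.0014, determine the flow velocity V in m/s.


Manning's equation gives V = (1/n) * R^(2/3) * S^(1/2).
First, compute R^(2/3) = 1.1^(2/3) = 1.0656.
Next, S^(1/2) = 0.0014^(1/2) = 0.037417.
Then 1/n = 1/0.045 = 22.22.
V = 22.22 * 1.0656 * 0.037417 = 0.886 m/s.

0.886


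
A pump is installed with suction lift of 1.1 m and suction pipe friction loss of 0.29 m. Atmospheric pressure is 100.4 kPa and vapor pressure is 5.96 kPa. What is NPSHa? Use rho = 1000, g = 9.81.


NPSHa = p_atm/(rho*g) - z_s - hf_s - p_vap/(rho*g).
p_atm/(rho*g) = 100.4*1000 / (1000*9.81) = 10.234 m.
p_vap/(rho*g) = 5.96*1000 / (1000*9.81) = 0.608 m.
NPSHa = 10.234 - 1.1 - 0.29 - 0.608
      = 8.24 m.

8.24


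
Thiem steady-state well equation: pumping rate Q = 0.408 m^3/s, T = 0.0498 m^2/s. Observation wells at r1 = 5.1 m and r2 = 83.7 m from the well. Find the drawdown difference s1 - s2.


Thiem equation: s1 - s2 = Q/(2*pi*T) * ln(r2/r1).
ln(r2/r1) = ln(83.7/5.1) = 2.798.
Q/(2*pi*T) = 0.408 / (2*pi*0.0498) = 0.408 / 0.3129 = 1.3039.
s1 - s2 = 1.3039 * 2.798 = 3.6484 m.

3.6484


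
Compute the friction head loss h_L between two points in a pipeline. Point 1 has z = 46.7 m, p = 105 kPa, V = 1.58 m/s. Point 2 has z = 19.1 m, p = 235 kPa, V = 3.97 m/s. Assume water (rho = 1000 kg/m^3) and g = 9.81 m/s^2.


Total head at each section: H = z + p/(rho*g) + V^2/(2g).
H1 = 46.7 + 105*1000/(1000*9.81) + 1.58^2/(2*9.81)
   = 46.7 + 10.703 + 0.1272
   = 57.531 m.
H2 = 19.1 + 235*1000/(1000*9.81) + 3.97^2/(2*9.81)
   = 19.1 + 23.955 + 0.8033
   = 43.858 m.
h_L = H1 - H2 = 57.531 - 43.858 = 13.672 m.

13.672


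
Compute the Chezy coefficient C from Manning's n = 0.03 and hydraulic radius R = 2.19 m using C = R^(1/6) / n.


The Chezy coefficient relates to Manning's n through C = R^(1/6) / n.
R^(1/6) = 2.19^(1/6) = 1.139569.
C = 1.139569 / 0.03 = 37.99 m^(1/2)/s.

37.99


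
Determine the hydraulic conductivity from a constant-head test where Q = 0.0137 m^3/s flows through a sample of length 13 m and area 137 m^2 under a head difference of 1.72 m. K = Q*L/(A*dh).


From K = Q*L / (A*dh):
Numerator: Q*L = 0.0137 * 13 = 0.1781.
Denominator: A*dh = 137 * 1.72 = 235.64.
K = 0.1781 / 235.64 = 0.000756 m/s.

0.000756


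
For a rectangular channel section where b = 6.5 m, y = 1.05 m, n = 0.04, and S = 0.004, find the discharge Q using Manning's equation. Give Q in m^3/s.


For a rectangular channel, the cross-sectional area A = b * y = 6.5 * 1.05 = 6.83 m^2.
The wetted perimeter P = b + 2y = 6.5 + 2*1.05 = 8.6 m.
Hydraulic radius R = A/P = 6.83/8.6 = 0.7936 m.
Velocity V = (1/n)*R^(2/3)*S^(1/2) = (1/0.04)*0.7936^(2/3)*0.004^(1/2) = 1.3553 m/s.
Discharge Q = A * V = 6.83 * 1.3553 = 9.25 m^3/s.

9.25


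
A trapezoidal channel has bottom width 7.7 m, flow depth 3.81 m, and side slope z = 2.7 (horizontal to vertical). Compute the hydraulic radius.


For a trapezoidal section with side slope z:
A = (b + z*y)*y = (7.7 + 2.7*3.81)*3.81 = 68.53 m^2.
P = b + 2*y*sqrt(1 + z^2) = 7.7 + 2*3.81*sqrt(1 + 2.7^2) = 29.64 m.
R = A/P = 68.53 / 29.64 = 2.3121 m.

2.3121


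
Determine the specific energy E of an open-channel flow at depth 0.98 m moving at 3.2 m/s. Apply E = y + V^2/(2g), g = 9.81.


Specific energy E = y + V^2/(2g).
Velocity head = V^2/(2g) = 3.2^2 / (2*9.81) = 10.24 / 19.62 = 0.5219 m.
E = 0.98 + 0.5219 = 1.5019 m.

1.5019


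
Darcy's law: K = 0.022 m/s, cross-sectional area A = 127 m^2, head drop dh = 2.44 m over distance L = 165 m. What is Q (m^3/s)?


Darcy's law: Q = K * A * i, where i = dh/L.
Hydraulic gradient i = 2.44 / 165 = 0.014788.
Q = 0.022 * 127 * 0.014788
  = 0.0413 m^3/s.

0.0413


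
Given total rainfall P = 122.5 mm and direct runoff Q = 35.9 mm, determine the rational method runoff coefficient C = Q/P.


The runoff coefficient C = runoff depth / rainfall depth.
C = 35.9 / 122.5
  = 0.2931.

0.2931


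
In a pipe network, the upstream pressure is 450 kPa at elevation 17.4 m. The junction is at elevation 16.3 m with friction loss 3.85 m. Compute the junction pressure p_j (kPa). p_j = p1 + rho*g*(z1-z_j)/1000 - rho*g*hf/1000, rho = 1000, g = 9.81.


Junction pressure: p_j = p1 + rho*g*(z1 - z_j)/1000 - rho*g*hf/1000.
Elevation term = 1000*9.81*(17.4 - 16.3)/1000 = 10.791 kPa.
Friction term = 1000*9.81*3.85/1000 = 37.769 kPa.
p_j = 450 + 10.791 - 37.769 = 423.02 kPa.

423.02


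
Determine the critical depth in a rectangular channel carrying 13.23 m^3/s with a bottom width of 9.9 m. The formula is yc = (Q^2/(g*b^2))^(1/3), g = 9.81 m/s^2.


Using yc = (Q^2 / (g * b^2))^(1/3):
Q^2 = 13.23^2 = 175.03.
g * b^2 = 9.81 * 9.9^2 = 9.81 * 98.01 = 961.48.
Q^2 / (g*b^2) = 175.03 / 961.48 = 0.182.
yc = 0.182^(1/3) = 0.5668 m.

0.5668


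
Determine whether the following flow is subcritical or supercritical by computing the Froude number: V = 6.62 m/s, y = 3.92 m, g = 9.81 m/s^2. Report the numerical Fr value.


The Froude number is defined as Fr = V / sqrt(g*y).
g*y = 9.81 * 3.92 = 38.4552.
sqrt(g*y) = sqrt(38.4552) = 6.2012.
Fr = 6.62 / 6.2012 = 1.0675.
Since Fr > 1, the flow is supercritical.

1.0675


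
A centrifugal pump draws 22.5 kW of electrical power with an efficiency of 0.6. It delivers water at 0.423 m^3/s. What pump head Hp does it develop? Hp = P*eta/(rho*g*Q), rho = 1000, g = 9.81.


Pump head formula: Hp = P * eta / (rho * g * Q).
Numerator: P * eta = 22.5 * 1000 * 0.6 = 13500.0 W.
Denominator: rho * g * Q = 1000 * 9.81 * 0.423 = 4149.63.
Hp = 13500.0 / 4149.63 = 3.25 m.

3.25


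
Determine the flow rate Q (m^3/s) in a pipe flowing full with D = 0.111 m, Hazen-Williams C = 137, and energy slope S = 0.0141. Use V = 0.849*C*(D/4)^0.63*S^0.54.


For a full circular pipe, R = D/4 = 0.111/4 = 0.0278 m.
V = 0.849 * 137 * 0.0278^0.63 * 0.0141^0.54
  = 0.849 * 137 * 0.104534 * 0.100133
  = 1.2175 m/s.
Pipe area A = pi*D^2/4 = pi*0.111^2/4 = 0.0097 m^2.
Q = A * V = 0.0097 * 1.2175 = 0.0118 m^3/s.

0.0118


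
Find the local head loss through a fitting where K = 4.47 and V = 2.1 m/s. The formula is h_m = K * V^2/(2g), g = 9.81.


Minor loss formula: h_m = K * V^2/(2g).
V^2 = 2.1^2 = 4.41.
V^2/(2g) = 4.41 / 19.62 = 0.2248 m.
h_m = 4.47 * 0.2248 = 1.0047 m.

1.0047


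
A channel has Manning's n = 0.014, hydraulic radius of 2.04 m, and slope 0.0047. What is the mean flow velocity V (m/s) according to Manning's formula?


Manning's equation gives V = (1/n) * R^(2/3) * S^(1/2).
First, compute R^(2/3) = 2.04^(2/3) = 1.6085.
Next, S^(1/2) = 0.0047^(1/2) = 0.068557.
Then 1/n = 1/0.014 = 71.43.
V = 71.43 * 1.6085 * 0.068557 = 7.8766 m/s.

7.8766


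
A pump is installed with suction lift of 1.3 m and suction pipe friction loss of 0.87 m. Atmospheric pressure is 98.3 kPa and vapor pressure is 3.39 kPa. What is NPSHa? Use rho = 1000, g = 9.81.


NPSHa = p_atm/(rho*g) - z_s - hf_s - p_vap/(rho*g).
p_atm/(rho*g) = 98.3*1000 / (1000*9.81) = 10.02 m.
p_vap/(rho*g) = 3.39*1000 / (1000*9.81) = 0.346 m.
NPSHa = 10.02 - 1.3 - 0.87 - 0.346
      = 7.5 m.

7.5


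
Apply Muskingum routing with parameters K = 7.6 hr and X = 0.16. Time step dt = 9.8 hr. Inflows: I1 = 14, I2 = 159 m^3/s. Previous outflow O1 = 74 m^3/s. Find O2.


Muskingum coefficients:
denom = 2*K*(1-X) + dt = 2*7.6*(1-0.16) + 9.8 = 22.568.
C0 = (dt - 2*K*X)/denom = (9.8 - 2*7.6*0.16)/22.568 = 0.3265.
C1 = (dt + 2*K*X)/denom = (9.8 + 2*7.6*0.16)/22.568 = 0.542.
C2 = (2*K*(1-X) - dt)/denom = 0.1315.
O2 = C0*I2 + C1*I1 + C2*O1
   = 0.3265*159 + 0.542*14 + 0.1315*74
   = 69.23 m^3/s.

69.23


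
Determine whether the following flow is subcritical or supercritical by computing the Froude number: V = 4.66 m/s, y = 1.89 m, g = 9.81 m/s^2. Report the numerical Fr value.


The Froude number is defined as Fr = V / sqrt(g*y).
g*y = 9.81 * 1.89 = 18.5409.
sqrt(g*y) = sqrt(18.5409) = 4.3059.
Fr = 4.66 / 4.3059 = 1.0822.
Since Fr > 1, the flow is supercritical.

1.0822


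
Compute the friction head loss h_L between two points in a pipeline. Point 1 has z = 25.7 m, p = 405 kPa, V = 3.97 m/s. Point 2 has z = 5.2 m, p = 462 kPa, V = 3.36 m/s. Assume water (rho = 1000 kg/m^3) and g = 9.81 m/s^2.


Total head at each section: H = z + p/(rho*g) + V^2/(2g).
H1 = 25.7 + 405*1000/(1000*9.81) + 3.97^2/(2*9.81)
   = 25.7 + 41.284 + 0.8033
   = 67.788 m.
H2 = 5.2 + 462*1000/(1000*9.81) + 3.36^2/(2*9.81)
   = 5.2 + 47.095 + 0.5754
   = 52.87 m.
h_L = H1 - H2 = 67.788 - 52.87 = 14.917 m.

14.917


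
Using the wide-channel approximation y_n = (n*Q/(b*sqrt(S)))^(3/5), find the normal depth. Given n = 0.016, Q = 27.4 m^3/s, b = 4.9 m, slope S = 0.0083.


We use the wide-channel approximation y_n = (n*Q/(b*sqrt(S)))^(3/5).
sqrt(S) = sqrt(0.0083) = 0.091104.
Numerator: n*Q = 0.016 * 27.4 = 0.4384.
Denominator: b*sqrt(S) = 4.9 * 0.091104 = 0.44641.
arg = 0.9821.
y_n = 0.9821^(3/5) = 0.9892 m.

0.9892


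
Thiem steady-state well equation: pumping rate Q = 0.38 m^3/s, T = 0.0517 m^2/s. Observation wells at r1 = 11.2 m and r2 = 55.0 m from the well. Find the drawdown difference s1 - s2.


Thiem equation: s1 - s2 = Q/(2*pi*T) * ln(r2/r1).
ln(r2/r1) = ln(55.0/11.2) = 1.5914.
Q/(2*pi*T) = 0.38 / (2*pi*0.0517) = 0.38 / 0.3248 = 1.1698.
s1 - s2 = 1.1698 * 1.5914 = 1.8616 m.

1.8616


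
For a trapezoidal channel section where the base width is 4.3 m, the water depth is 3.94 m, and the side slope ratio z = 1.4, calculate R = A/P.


For a trapezoidal section with side slope z:
A = (b + z*y)*y = (4.3 + 1.4*3.94)*3.94 = 38.675 m^2.
P = b + 2*y*sqrt(1 + z^2) = 4.3 + 2*3.94*sqrt(1 + 1.4^2) = 17.857 m.
R = A/P = 38.675 / 17.857 = 2.1658 m.

2.1658


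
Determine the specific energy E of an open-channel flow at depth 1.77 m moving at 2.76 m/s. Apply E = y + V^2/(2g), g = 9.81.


Specific energy E = y + V^2/(2g).
Velocity head = V^2/(2g) = 2.76^2 / (2*9.81) = 7.6176 / 19.62 = 0.3883 m.
E = 1.77 + 0.3883 = 2.1583 m.

2.1583


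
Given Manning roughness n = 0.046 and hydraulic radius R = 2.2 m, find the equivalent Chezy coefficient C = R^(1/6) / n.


The Chezy coefficient relates to Manning's n through C = R^(1/6) / n.
R^(1/6) = 2.2^(1/6) = 1.140435.
C = 1.140435 / 0.046 = 24.79 m^(1/2)/s.

24.79


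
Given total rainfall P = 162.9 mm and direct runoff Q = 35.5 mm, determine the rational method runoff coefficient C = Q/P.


The runoff coefficient C = runoff depth / rainfall depth.
C = 35.5 / 162.9
  = 0.2179.

0.2179


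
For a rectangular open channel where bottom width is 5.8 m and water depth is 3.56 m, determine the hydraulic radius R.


For a rectangular section:
Flow area A = b * y = 5.8 * 3.56 = 20.65 m^2.
Wetted perimeter P = b + 2y = 5.8 + 2*3.56 = 12.92 m.
Hydraulic radius R = A/P = 20.65 / 12.92 = 1.5981 m.

1.5981


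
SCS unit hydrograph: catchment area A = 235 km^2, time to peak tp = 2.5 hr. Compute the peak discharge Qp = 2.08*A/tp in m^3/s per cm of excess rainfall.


SCS formula: Qp = 2.08 * A / tp.
Qp = 2.08 * 235 / 2.5
   = 488.8 / 2.5
   = 195.52 m^3/s per cm.

195.52


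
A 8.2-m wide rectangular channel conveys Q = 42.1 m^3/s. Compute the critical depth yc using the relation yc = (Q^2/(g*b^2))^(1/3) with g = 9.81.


Using yc = (Q^2 / (g * b^2))^(1/3):
Q^2 = 42.1^2 = 1772.41.
g * b^2 = 9.81 * 8.2^2 = 9.81 * 67.24 = 659.62.
Q^2 / (g*b^2) = 1772.41 / 659.62 = 2.687.
yc = 2.687^(1/3) = 1.3902 m.

1.3902


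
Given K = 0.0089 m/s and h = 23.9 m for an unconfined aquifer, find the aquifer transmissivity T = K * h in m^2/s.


Transmissivity is defined as T = K * h.
T = 0.0089 * 23.9
  = 0.2127 m^2/s.

0.2127


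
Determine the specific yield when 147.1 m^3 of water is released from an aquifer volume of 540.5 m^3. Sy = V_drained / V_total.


Specific yield Sy = Volume drained / Total volume.
Sy = 147.1 / 540.5
   = 0.2722.

0.2722


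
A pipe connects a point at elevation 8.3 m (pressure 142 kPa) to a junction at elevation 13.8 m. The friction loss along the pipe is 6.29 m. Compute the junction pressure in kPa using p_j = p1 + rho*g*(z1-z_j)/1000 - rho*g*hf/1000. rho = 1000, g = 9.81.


Junction pressure: p_j = p1 + rho*g*(z1 - z_j)/1000 - rho*g*hf/1000.
Elevation term = 1000*9.81*(8.3 - 13.8)/1000 = -53.955 kPa.
Friction term = 1000*9.81*6.29/1000 = 61.705 kPa.
p_j = 142 + -53.955 - 61.705 = 26.34 kPa.

26.34


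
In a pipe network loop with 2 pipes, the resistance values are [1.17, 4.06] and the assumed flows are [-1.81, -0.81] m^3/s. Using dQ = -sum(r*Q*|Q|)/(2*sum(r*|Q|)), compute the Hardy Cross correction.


Numerator terms (r*Q*|Q|): 1.17*-1.81*|-1.81| = -3.833; 4.06*-0.81*|-0.81| = -2.6638.
Sum of numerator = -6.4968.
Denominator terms (r*|Q|): 1.17*|-1.81| = 2.1177; 4.06*|-0.81| = 3.2886.
2 * sum of denominator = 2 * 5.4063 = 10.8126.
dQ = --6.4968 / 10.8126 = 0.6009 m^3/s.

0.6009


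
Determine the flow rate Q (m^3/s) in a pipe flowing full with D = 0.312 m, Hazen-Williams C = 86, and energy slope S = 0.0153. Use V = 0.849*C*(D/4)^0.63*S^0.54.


For a full circular pipe, R = D/4 = 0.312/4 = 0.078 m.
V = 0.849 * 86 * 0.078^0.63 * 0.0153^0.54
  = 0.849 * 86 * 0.200456 * 0.104649
  = 1.5316 m/s.
Pipe area A = pi*D^2/4 = pi*0.312^2/4 = 0.0765 m^2.
Q = A * V = 0.0765 * 1.5316 = 0.1171 m^3/s.

0.1171


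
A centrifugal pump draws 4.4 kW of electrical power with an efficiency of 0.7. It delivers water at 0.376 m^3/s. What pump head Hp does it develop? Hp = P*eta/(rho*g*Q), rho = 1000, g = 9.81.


Pump head formula: Hp = P * eta / (rho * g * Q).
Numerator: P * eta = 4.4 * 1000 * 0.7 = 3080.0 W.
Denominator: rho * g * Q = 1000 * 9.81 * 0.376 = 3688.56.
Hp = 3080.0 / 3688.56 = 0.84 m.

0.84


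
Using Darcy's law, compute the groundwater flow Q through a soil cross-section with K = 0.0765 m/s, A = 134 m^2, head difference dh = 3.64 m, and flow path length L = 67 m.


Darcy's law: Q = K * A * i, where i = dh/L.
Hydraulic gradient i = 3.64 / 67 = 0.054328.
Q = 0.0765 * 134 * 0.054328
  = 0.5569 m^3/s.

0.5569


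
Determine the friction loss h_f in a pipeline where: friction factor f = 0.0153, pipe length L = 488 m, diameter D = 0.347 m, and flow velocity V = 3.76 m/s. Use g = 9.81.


Darcy-Weisbach equation: h_f = f * (L/D) * V^2/(2g).
f * L/D = 0.0153 * 488/0.347 = 21.517.
V^2/(2g) = 3.76^2 / (2*9.81) = 14.1376 / 19.62 = 0.7206 m.
h_f = 21.517 * 0.7206 = 15.505 m.

15.505


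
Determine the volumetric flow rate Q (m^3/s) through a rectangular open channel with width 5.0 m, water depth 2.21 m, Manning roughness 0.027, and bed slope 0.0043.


For a rectangular channel, the cross-sectional area A = b * y = 5.0 * 2.21 = 11.05 m^2.
The wetted perimeter P = b + 2y = 5.0 + 2*2.21 = 9.42 m.
Hydraulic radius R = A/P = 11.05/9.42 = 1.173 m.
Velocity V = (1/n)*R^(2/3)*S^(1/2) = (1/0.027)*1.173^(2/3)*0.0043^(1/2) = 2.7013 m/s.
Discharge Q = A * V = 11.05 * 2.7013 = 29.85 m^3/s.

29.85


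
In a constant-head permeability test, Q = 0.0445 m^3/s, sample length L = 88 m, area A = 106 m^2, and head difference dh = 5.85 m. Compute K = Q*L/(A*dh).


From K = Q*L / (A*dh):
Numerator: Q*L = 0.0445 * 88 = 3.916.
Denominator: A*dh = 106 * 5.85 = 620.1.
K = 3.916 / 620.1 = 0.006315 m/s.

0.006315


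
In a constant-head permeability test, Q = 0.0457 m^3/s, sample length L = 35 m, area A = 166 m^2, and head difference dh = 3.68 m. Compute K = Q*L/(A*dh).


From K = Q*L / (A*dh):
Numerator: Q*L = 0.0457 * 35 = 1.5995.
Denominator: A*dh = 166 * 3.68 = 610.88.
K = 1.5995 / 610.88 = 0.002618 m/s.

0.002618


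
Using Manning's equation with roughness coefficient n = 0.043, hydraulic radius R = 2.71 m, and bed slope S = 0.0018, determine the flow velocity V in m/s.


Manning's equation gives V = (1/n) * R^(2/3) * S^(1/2).
First, compute R^(2/3) = 2.71^(2/3) = 1.9438.
Next, S^(1/2) = 0.0018^(1/2) = 0.042426.
Then 1/n = 1/0.043 = 23.26.
V = 23.26 * 1.9438 * 0.042426 = 1.9178 m/s.

1.9178
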